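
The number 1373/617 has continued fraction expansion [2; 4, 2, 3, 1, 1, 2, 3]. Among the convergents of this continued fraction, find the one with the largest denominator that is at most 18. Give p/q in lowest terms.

List convergents until the denominator exceeds the bound:
a_0 = 2: 2/1  (≤ bound)
a_1 = 4: 9/4  (≤ bound)
a_2 = 2: 20/9  (≤ bound)
a_3 = 3: 69/31  (> 18, stop)

20/9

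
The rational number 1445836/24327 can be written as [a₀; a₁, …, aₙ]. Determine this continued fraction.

[59; 2, 3, 3, 1, 20, 39]

1445836 = 59·24327 + 10543, so a_0 = 59
24327 = 2·10543 + 3241, so a_1 = 2
10543 = 3·3241 + 820, so a_2 = 3
3241 = 3·820 + 781, so a_3 = 3
820 = 1·781 + 39, so a_4 = 1
781 = 20·39 + 1, so a_5 = 20
39 = 39·1 + 0, so a_6 = 39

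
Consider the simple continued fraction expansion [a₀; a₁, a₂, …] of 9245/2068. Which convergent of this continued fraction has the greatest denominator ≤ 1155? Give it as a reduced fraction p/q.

List convergents until the denominator exceeds the bound:
a_0 = 4: 4/1  (≤ bound)
a_1 = 2: 9/2  (≤ bound)
a_2 = 7: 67/15  (≤ bound)
a_3 = 1: 76/17  (≤ bound)
a_4 = 39: 3031/678  (≤ bound)
a_5 = 1: 3107/695  (≤ bound)
a_6 = 2: 9245/2068  (> 1155, stop)

3107/695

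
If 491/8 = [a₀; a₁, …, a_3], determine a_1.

491 ÷ 8 → quotient 61, remainder 3
8 ÷ 3 → quotient 2, remainder 2

2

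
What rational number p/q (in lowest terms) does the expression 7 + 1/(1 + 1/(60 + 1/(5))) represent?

2443/306

a_0 = 7: 7/1
a_1 = 1: 8/1
a_2 = 60: 487/61
a_3 = 5: 2443/306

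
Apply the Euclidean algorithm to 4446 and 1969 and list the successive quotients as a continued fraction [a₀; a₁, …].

[2; 3, 1, 7, 15, 1, 3]

⌊4446/1969⌋ = 2, remainder 508
⌊1969/508⌋ = 3, remainder 445
⌊508/445⌋ = 1, remainder 63
⌊445/63⌋ = 7, remainder 4
⌊63/4⌋ = 15, remainder 3
⌊4/3⌋ = 1, remainder 1
⌊3/1⌋ = 3, remainder 0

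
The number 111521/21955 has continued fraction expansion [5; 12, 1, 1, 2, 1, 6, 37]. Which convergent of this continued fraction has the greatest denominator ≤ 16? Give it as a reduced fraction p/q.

a_0 = 5: 5/1  (≤ bound)
a_1 = 12: 61/12  (≤ bound)
a_2 = 1: 66/13  (≤ bound)
a_3 = 1: 127/25  (> 16, stop)

66/13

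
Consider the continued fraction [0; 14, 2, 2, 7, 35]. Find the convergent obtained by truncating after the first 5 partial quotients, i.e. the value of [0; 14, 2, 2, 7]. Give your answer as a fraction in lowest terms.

37/533

Start with 7.
2 + 1/(7/1) = 2 + 1/7 = 15/7
2 + 1/(15/7) = 2 + 7/15 = 37/15
14 + 1/(37/15) = 14 + 15/37 = 533/37
0 + 1/(533/37) = 0 + 37/533 = 37/533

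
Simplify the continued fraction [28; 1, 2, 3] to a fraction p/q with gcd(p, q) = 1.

287/10

Start with 3.
2 + 1/(3/1) = 2 + 1/3 = 7/3
1 + 1/(7/3) = 1 + 3/7 = 10/7
28 + 1/(10/7) = 28 + 7/10 = 287/10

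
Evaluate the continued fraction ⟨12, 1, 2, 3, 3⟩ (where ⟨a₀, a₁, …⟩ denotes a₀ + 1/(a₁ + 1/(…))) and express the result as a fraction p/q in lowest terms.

a_0 = 12: 12/1
a_1 = 1: 13/1
a_2 = 2: 38/3
a_3 = 3: 127/10
a_4 = 3: 419/33

419/33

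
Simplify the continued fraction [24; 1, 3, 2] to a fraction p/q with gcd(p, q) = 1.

Collapse the nested fraction from the inside out:
Start with 2.
3 + 1/(2/1) = 3 + 1/2 = 7/2
1 + 1/(7/2) = 1 + 2/7 = 9/7
24 + 1/(9/7) = 24 + 7/9 = 223/9

223/9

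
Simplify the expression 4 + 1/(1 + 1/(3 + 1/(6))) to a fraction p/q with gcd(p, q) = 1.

119/25

Compute successive convergents:
a_0 = 4: 4/1
a_1 = 1: 5/1
a_2 = 3: 19/4
a_3 = 6: 119/25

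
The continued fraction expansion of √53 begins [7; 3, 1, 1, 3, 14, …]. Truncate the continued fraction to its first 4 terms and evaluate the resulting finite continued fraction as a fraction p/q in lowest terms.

51/7

Start with 1.
1 + 1/(1/1) = 1 + 1/1 = 2/1
3 + 1/(2/1) = 3 + 1/2 = 7/2
7 + 1/(7/2) = 7 + 2/7 = 51/7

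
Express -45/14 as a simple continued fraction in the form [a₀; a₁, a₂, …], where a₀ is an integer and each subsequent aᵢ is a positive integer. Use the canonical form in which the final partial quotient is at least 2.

⌊-45/14⌋ = -4, remainder 11
⌊14/11⌋ = 1, remainder 3
⌊11/3⌋ = 3, remainder 2
⌊3/2⌋ = 1, remainder 1
⌊2/1⌋ = 2, remainder 0

[-4; 1, 3, 1, 2]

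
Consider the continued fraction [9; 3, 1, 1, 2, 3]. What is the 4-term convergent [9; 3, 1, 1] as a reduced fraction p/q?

65/7

Collapse the nested fraction from the inside out:
Start with 1.
1 + 1/(1/1) = 1 + 1/1 = 2/1
3 + 1/(2/1) = 3 + 1/2 = 7/2
9 + 1/(7/2) = 9 + 2/7 = 65/7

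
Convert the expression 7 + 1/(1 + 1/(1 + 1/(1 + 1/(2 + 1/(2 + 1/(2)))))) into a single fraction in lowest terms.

a_0 = 7: 7/1
a_1 = 1: 8/1
a_2 = 1: 15/2
a_3 = 1: 23/3
a_4 = 2: 61/8
a_5 = 2: 145/19
a_6 = 2: 351/46

351/46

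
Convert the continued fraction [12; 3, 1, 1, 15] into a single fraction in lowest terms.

1339/109

Use the convergent recurrence hₖ = aₖ·hₖ₋₁ + hₖ₋₂ (and likewise for the denominators kₖ):
a_0 = 12: 12/1
a_1 = 3: 37/3
a_2 = 1: 49/4
a_3 = 1: 86/7
a_4 = 15: 1339/109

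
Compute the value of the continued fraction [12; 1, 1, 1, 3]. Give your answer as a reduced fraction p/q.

139/11

Start with 3.
1 + 1/(3/1) = 1 + 1/3 = 4/3
1 + 1/(4/3) = 1 + 3/4 = 7/4
1 + 1/(7/4) = 1 + 4/7 = 11/7
12 + 1/(11/7) = 12 + 7/11 = 139/11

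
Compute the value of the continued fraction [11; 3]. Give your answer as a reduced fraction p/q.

34/3

a_0 = 11: 11/1
a_1 = 3: 34/3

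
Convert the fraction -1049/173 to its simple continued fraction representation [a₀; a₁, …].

-1049 = -7·173 + 162, so a_0 = -7
173 = 1·162 + 11, so a_1 = 1
162 = 14·11 + 8, so a_2 = 14
11 = 1·8 + 3, so a_3 = 1
8 = 2·3 + 2, so a_4 = 2
3 = 1·2 + 1, so a_5 = 1
2 = 2·1 + 0, so a_6 = 2

[-7; 1, 14, 1, 2, 1, 2]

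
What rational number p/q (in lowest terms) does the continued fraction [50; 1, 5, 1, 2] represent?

1017/20

a_0 = 50: 50/1
a_1 = 1: 51/1
a_2 = 5: 305/6
a_3 = 1: 356/7
a_4 = 2: 1017/20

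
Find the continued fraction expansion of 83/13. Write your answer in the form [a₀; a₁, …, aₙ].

[6; 2, 1, 1, 2]

Run the Euclidean algorithm, recording each quotient:
83 = 6·13 + 5, so a_0 = 6
13 = 2·5 + 3, so a_1 = 2
5 = 1·3 + 2, so a_2 = 1
3 = 1·2 + 1, so a_3 = 1
2 = 2·1 + 0, so a_4 = 2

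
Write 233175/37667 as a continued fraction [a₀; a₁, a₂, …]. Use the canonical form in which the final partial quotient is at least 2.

233175 ÷ 37667 → quotient 6, remainder 7173
37667 ÷ 7173 → quotient 5, remainder 1802
7173 ÷ 1802 → quotient 3, remainder 1767
1802 ÷ 1767 → quotient 1, remainder 35
1767 ÷ 35 → quotient 50, remainder 17
35 ÷ 17 → quotient 2, remainder 1
17 ÷ 1 → quotient 17, remainder 0

[6; 5, 3, 1, 50, 2, 17]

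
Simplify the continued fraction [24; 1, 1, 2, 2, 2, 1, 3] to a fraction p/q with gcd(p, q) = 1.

3737/152

a_0 = 24: 24/1
a_1 = 1: 25/1
a_2 = 1: 49/2
a_3 = 2: 123/5
a_4 = 2: 295/12
a_5 = 2: 713/29
a_6 = 1: 1008/41
a_7 = 3: 3737/152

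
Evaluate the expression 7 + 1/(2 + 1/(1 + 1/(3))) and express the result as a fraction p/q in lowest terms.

Start with 3.
1 + 1/(3/1) = 1 + 1/3 = 4/3
2 + 1/(4/3) = 2 + 3/4 = 11/4
7 + 1/(11/4) = 7 + 4/11 = 81/11

81/11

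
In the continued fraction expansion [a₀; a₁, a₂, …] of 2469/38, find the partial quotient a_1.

1

Repeatedly divide and take the remainder:
2469 ÷ 38 → quotient 64, remainder 37
38 ÷ 37 → quotient 1, remainder 1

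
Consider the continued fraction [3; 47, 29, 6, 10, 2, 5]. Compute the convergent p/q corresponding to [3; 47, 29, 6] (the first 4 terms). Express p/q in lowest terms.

24868/8231

a_0 = 3: 3/1
a_1 = 47: 142/47
a_2 = 29: 4121/1364
a_3 = 6: 24868/8231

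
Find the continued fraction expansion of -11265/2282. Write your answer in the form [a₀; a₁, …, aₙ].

[-5; 15, 1, 2, 1, 4, 2, 3]

Repeatedly divide and take the remainder:
-11265 = -5·2282 + 145, so a_0 = -5
2282 = 15·145 + 107, so a_1 = 15
145 = 1·107 + 38, so a_2 = 1
107 = 2·38 + 31, so a_3 = 2
38 = 1·31 + 7, so a_4 = 1
31 = 4·7 + 3, so a_5 = 4
7 = 2·3 + 1, so a_6 = 2
3 = 3·1 + 0, so a_7 = 3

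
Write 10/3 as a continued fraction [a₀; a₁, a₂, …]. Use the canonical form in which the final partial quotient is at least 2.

10 ÷ 3 → quotient 3, remainder 1
3 ÷ 1 → quotient 3, remainder 0

[3; 3]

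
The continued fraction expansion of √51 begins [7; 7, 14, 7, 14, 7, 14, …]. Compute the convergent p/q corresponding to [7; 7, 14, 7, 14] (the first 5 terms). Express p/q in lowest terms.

70693/9899

Start with 14.
7 + 1/(14/1) = 7 + 1/14 = 99/14
14 + 1/(99/14) = 14 + 14/99 = 1400/99
7 + 1/(1400/99) = 7 + 99/1400 = 9899/1400
7 + 1/(9899/1400) = 7 + 1400/9899 = 70693/9899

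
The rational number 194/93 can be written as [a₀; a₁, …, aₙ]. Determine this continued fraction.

[2; 11, 1, 1, 1, 2]

194 = 2·93 + 8, so a_0 = 2
93 = 11·8 + 5, so a_1 = 11
8 = 1·5 + 3, so a_2 = 1
5 = 1·3 + 2, so a_3 = 1
3 = 1·2 + 1, so a_4 = 1
2 = 2·1 + 0, so a_5 = 2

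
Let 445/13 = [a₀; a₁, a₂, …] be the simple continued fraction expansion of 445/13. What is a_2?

Repeatedly divide and take the remainder:
445 = 34·13 + 3, so a_0 = 34
13 = 4·3 + 1, so a_1 = 4
3 = 3·1 + 0, so a_2 = 3

3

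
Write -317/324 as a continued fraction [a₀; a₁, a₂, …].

-317 ÷ 324 → quotient -1, remainder 7
324 ÷ 7 → quotient 46, remainder 2
7 ÷ 2 → quotient 3, remainder 1
2 ÷ 1 → quotient 2, remainder 0

[-1; 46, 3, 2]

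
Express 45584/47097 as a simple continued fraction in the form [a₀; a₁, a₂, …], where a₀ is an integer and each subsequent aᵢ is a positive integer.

[0; 1, 30, 7, 1, 3, 1, 38]

⌊45584/47097⌋ = 0, remainder 45584
⌊47097/45584⌋ = 1, remainder 1513
⌊45584/1513⌋ = 30, remainder 194
⌊1513/194⌋ = 7, remainder 155
⌊194/155⌋ = 1, remainder 39
⌊155/39⌋ = 3, remainder 38
⌊39/38⌋ = 1, remainder 1
⌊38/1⌋ = 38, remainder 0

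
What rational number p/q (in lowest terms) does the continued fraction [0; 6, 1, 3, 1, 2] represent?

14/95

Build up convergents one term at a time:
a_0 = 0: 0/1
a_1 = 6: 1/6
a_2 = 1: 1/7
a_3 = 3: 4/27
a_4 = 1: 5/34
a_5 = 2: 14/95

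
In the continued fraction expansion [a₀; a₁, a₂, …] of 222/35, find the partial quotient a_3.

Repeatedly divide and take the remainder:
222 ÷ 35 → quotient 6, remainder 12
35 ÷ 12 → quotient 2, remainder 11
12 ÷ 11 → quotient 1, remainder 1
11 ÷ 1 → quotient 11, remainder 0

11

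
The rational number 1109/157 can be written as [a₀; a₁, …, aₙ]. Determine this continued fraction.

⌊1109/157⌋ = 7, remainder 10
⌊157/10⌋ = 15, remainder 7
⌊10/7⌋ = 1, remainder 3
⌊7/3⌋ = 2, remainder 1
⌊3/1⌋ = 3, remainder 0

[7; 15, 1, 2, 3]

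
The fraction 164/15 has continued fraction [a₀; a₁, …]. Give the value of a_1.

Run the Euclidean algorithm, recording each quotient:
⌊164/15⌋ = 10, remainder 14
⌊15/14⌋ = 1, remainder 1

1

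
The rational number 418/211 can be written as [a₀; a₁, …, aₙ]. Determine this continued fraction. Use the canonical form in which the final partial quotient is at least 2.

[1; 1, 51, 1, 3]

Run the Euclidean algorithm, recording each quotient:
⌊418/211⌋ = 1, remainder 207
⌊211/207⌋ = 1, remainder 4
⌊207/4⌋ = 51, remainder 3
⌊4/3⌋ = 1, remainder 1
⌊3/1⌋ = 3, remainder 0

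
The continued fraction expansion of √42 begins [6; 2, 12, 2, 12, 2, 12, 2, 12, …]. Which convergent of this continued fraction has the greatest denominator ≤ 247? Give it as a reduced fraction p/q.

List convergents until the denominator exceeds the bound:
a_0 = 6: 6/1  (≤ bound)
a_1 = 2: 13/2  (≤ bound)
a_2 = 12: 162/25  (≤ bound)
a_3 = 2: 337/52  (≤ bound)
a_4 = 12: 4206/649  (> 247, stop)

337/52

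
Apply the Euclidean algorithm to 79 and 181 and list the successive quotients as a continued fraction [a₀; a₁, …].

[0; 2, 3, 2, 3, 3]

79 = 0·181 + 79, so a_0 = 0
181 = 2·79 + 23, so a_1 = 2
79 = 3·23 + 10, so a_2 = 3
23 = 2·10 + 3, so a_3 = 2
10 = 3·3 + 1, so a_4 = 3
3 = 3·1 + 0, so a_5 = 3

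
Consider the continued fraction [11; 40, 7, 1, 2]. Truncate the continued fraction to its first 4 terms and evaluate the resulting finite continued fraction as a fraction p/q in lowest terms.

3539/321

Start with 1.
7 + 1/(1/1) = 7 + 1/1 = 8/1
40 + 1/(8/1) = 40 + 1/8 = 321/8
11 + 1/(321/8) = 11 + 8/321 = 3539/321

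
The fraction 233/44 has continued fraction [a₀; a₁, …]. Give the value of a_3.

1

Apply division with remainder until the remainder is 0:
⌊233/44⌋ = 5, remainder 13
⌊44/13⌋ = 3, remainder 5
⌊13/5⌋ = 2, remainder 3
⌊5/3⌋ = 1, remainder 2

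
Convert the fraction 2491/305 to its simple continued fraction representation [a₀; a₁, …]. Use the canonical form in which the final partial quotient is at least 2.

[8; 5, 1, 50]

Run the Euclidean algorithm, recording each quotient:
2491 = 8·305 + 51, so a_0 = 8
305 = 5·51 + 50, so a_1 = 5
51 = 1·50 + 1, so a_2 = 1
50 = 50·1 + 0, so a_3 = 50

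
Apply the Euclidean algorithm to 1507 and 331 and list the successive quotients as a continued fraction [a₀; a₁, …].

[4; 1, 1, 4, 4, 2, 1, 2]

1507 ÷ 331 → quotient 4, remainder 183
331 ÷ 183 → quotient 1, remainder 148
183 ÷ 148 → quotient 1, remainder 35
148 ÷ 35 → quotient 4, remainder 8
35 ÷ 8 → quotient 4, remainder 3
8 ÷ 3 → quotient 2, remainder 2
3 ÷ 2 → quotient 1, remainder 1
2 ÷ 1 → quotient 2, remainder 0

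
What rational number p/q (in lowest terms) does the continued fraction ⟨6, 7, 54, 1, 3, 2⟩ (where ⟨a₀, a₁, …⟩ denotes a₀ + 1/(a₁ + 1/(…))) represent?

Use the convergent recurrence hₖ = aₖ·hₖ₋₁ + hₖ₋₂ (and likewise for the denominators kₖ):
a_0 = 6: 6/1
a_1 = 7: 43/7
a_2 = 54: 2328/379
a_3 = 1: 2371/386
a_4 = 3: 9441/1537
a_5 = 2: 21253/3460

21253/3460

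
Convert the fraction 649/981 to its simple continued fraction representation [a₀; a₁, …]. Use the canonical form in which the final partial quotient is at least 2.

⌊649/981⌋ = 0, remainder 649
⌊981/649⌋ = 1, remainder 332
⌊649/332⌋ = 1, remainder 317
⌊332/317⌋ = 1, remainder 15
⌊317/15⌋ = 21, remainder 2
⌊15/2⌋ = 7, remainder 1
⌊2/1⌋ = 2, remainder 0

[0; 1, 1, 1, 21, 7, 2]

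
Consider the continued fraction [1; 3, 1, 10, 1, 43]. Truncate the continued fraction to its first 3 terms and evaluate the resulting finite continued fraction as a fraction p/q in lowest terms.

Use the convergent recurrence hₖ = aₖ·hₖ₋₁ + hₖ₋₂ (and likewise for the denominators kₖ):
a_0 = 1: 1/1
a_1 = 3: 4/3
a_2 = 1: 5/4

5/4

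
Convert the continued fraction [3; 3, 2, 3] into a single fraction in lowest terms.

Work from the innermost term outward:
Start with 3.
2 + 1/(3/1) = 2 + 1/3 = 7/3
3 + 1/(7/3) = 3 + 3/7 = 24/7
3 + 1/(24/7) = 3 + 7/24 = 79/24

79/24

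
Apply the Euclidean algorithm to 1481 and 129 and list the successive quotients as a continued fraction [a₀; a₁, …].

Run the Euclidean algorithm, recording each quotient:
1481 = 11·129 + 62, so a_0 = 11
129 = 2·62 + 5, so a_1 = 2
62 = 12·5 + 2, so a_2 = 12
5 = 2·2 + 1, so a_3 = 2
2 = 2·1 + 0, so a_4 = 2

[11; 2, 12, 2, 2]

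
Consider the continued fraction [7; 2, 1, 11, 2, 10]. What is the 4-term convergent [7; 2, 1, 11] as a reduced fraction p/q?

Compute successive convergents:
a_0 = 7: 7/1
a_1 = 2: 15/2
a_2 = 1: 22/3
a_3 = 11: 257/35

257/35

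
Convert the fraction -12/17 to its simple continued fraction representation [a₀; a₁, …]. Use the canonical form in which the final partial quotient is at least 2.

[-1; 3, 2, 2]

-12 = -1·17 + 5, so a_0 = -1
17 = 3·5 + 2, so a_1 = 3
5 = 2·2 + 1, so a_2 = 2
2 = 2·1 + 0, so a_3 = 2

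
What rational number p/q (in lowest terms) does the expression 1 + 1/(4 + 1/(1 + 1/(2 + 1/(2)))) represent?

Start with 2.
2 + 1/(2/1) = 2 + 1/2 = 5/2
1 + 1/(5/2) = 1 + 2/5 = 7/5
4 + 1/(7/5) = 4 + 5/7 = 33/7
1 + 1/(33/7) = 1 + 7/33 = 40/33

40/33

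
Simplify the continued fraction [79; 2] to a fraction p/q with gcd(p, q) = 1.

Start with 2.
79 + 1/(2/1) = 79 + 1/2 = 159/2

159/2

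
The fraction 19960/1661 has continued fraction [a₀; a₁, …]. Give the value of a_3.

9

Run the Euclidean algorithm, recording each quotient:
19960 = 12·1661 + 28, so a_0 = 12
1661 = 59·28 + 9, so a_1 = 59
28 = 3·9 + 1, so a_2 = 3
9 = 9·1 + 0, so a_3 = 9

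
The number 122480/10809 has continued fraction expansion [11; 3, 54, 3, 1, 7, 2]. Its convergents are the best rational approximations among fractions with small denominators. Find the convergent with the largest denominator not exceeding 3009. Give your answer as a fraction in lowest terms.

7422/655

List convergents until the denominator exceeds the bound:
a_0 = 11: 11/1  (≤ bound)
a_1 = 3: 34/3  (≤ bound)
a_2 = 54: 1847/163  (≤ bound)
a_3 = 3: 5575/492  (≤ bound)
a_4 = 1: 7422/655  (≤ bound)
a_5 = 7: 57529/5077  (> 3009, stop)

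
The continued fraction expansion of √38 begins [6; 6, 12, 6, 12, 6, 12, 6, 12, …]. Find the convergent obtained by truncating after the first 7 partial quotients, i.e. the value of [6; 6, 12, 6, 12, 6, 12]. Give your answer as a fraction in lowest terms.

2463306/399601

Start with 12.
6 + 1/(12/1) = 6 + 1/12 = 73/12
12 + 1/(73/12) = 12 + 12/73 = 888/73
6 + 1/(888/73) = 6 + 73/888 = 5401/888
12 + 1/(5401/888) = 12 + 888/5401 = 65700/5401
6 + 1/(65700/5401) = 6 + 5401/65700 = 399601/65700
6 + 1/(399601/65700) = 6 + 65700/399601 = 2463306/399601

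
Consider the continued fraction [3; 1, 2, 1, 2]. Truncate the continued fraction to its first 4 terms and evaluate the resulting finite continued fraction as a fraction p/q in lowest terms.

a_0 = 3: 3/1
a_1 = 1: 4/1
a_2 = 2: 11/3
a_3 = 1: 15/4

15/4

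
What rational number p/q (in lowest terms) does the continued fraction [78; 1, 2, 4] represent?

Start with 4.
2 + 1/(4/1) = 2 + 1/4 = 9/4
1 + 1/(9/4) = 1 + 4/9 = 13/9
78 + 1/(13/9) = 78 + 9/13 = 1023/13

1023/13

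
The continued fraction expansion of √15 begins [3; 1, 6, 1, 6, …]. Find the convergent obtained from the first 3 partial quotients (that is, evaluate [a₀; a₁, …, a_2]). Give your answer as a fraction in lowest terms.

27/7

Start with 6.
1 + 1/(6/1) = 1 + 1/6 = 7/6
3 + 1/(7/6) = 3 + 6/7 = 27/7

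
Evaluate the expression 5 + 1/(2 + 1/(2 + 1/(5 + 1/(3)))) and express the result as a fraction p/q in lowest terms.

a_0 = 5: 5/1
a_1 = 2: 11/2
a_2 = 2: 27/5
a_3 = 5: 146/27
a_4 = 3: 465/86

465/86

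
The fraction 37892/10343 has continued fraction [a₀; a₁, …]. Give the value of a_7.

12

37892 = 3·10343 + 6863, so a_0 = 3
10343 = 1·6863 + 3480, so a_1 = 1
6863 = 1·3480 + 3383, so a_2 = 1
3480 = 1·3383 + 97, so a_3 = 1
3383 = 34·97 + 85, so a_4 = 34
97 = 1·85 + 12, so a_5 = 1
85 = 7·12 + 1, so a_6 = 7
12 = 12·1 + 0, so a_7 = 12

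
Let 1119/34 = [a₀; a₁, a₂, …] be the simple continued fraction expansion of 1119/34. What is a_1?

1

1119 ÷ 34 → quotient 32, remainder 31
34 ÷ 31 → quotient 1, remainder 3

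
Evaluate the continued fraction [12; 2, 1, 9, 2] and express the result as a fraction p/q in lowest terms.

753/61

Starting at the tail and folding back:
Start with 2.
9 + 1/(2/1) = 9 + 1/2 = 19/2
1 + 1/(19/2) = 1 + 2/19 = 21/19
2 + 1/(21/19) = 2 + 19/21 = 61/21
12 + 1/(61/21) = 12 + 21/61 = 753/61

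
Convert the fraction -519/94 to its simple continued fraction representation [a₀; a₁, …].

[-6; 2, 11, 4]

Apply division with remainder until the remainder is 0:
-519 ÷ 94 → quotient -6, remainder 45
94 ÷ 45 → quotient 2, remainder 4
45 ÷ 4 → quotient 11, remainder 1
4 ÷ 1 → quotient 4, remainder 0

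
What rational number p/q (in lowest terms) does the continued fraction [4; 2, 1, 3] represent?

48/11

Start with 3.
1 + 1/(3/1) = 1 + 1/3 = 4/3
2 + 1/(4/3) = 2 + 3/4 = 11/4
4 + 1/(11/4) = 4 + 4/11 = 48/11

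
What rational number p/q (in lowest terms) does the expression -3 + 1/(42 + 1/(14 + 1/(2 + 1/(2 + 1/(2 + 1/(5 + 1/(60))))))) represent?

Starting at the tail and folding back:
Start with 60.
5 + 1/(60/1) = 5 + 1/60 = 301/60
2 + 1/(301/60) = 2 + 60/301 = 662/301
2 + 1/(662/301) = 2 + 301/662 = 1625/662
2 + 1/(1625/662) = 2 + 662/1625 = 3912/1625
14 + 1/(3912/1625) = 14 + 1625/3912 = 56393/3912
42 + 1/(56393/3912) = 42 + 3912/56393 = 2372418/56393
-3 + 1/(2372418/56393) = -3 + 56393/2372418 = -7060861/2372418

-7060861/2372418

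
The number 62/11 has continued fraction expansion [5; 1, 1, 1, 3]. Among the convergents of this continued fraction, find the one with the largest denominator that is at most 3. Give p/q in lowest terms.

17/3

List convergents until the denominator exceeds the bound:
a_0 = 5: 5/1  (≤ bound)
a_1 = 1: 6/1  (≤ bound)
a_2 = 1: 11/2  (≤ bound)
a_3 = 1: 17/3  (≤ bound)
a_4 = 3: 62/11  (> 3, stop)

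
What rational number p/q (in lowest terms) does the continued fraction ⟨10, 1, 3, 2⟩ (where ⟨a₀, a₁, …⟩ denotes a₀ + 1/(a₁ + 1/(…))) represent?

Start with 2.
3 + 1/(2/1) = 3 + 1/2 = 7/2
1 + 1/(7/2) = 1 + 2/7 = 9/7
10 + 1/(9/7) = 10 + 7/9 = 97/9

97/9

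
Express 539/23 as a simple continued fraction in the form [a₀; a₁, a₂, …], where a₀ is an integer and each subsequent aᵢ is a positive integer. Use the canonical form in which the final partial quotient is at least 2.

539 ÷ 23 → quotient 23, remainder 10
23 ÷ 10 → quotient 2, remainder 3
10 ÷ 3 → quotient 3, remainder 1
3 ÷ 1 → quotient 3, remainder 0

[23; 2, 3, 3]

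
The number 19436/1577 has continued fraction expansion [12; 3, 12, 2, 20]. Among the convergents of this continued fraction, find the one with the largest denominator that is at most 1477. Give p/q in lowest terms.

List convergents until the denominator exceeds the bound:
a_0 = 12: 12/1  (≤ bound)
a_1 = 3: 37/3  (≤ bound)
a_2 = 12: 456/37  (≤ bound)
a_3 = 2: 949/77  (≤ bound)
a_4 = 20: 19436/1577  (> 1477, stop)

949/77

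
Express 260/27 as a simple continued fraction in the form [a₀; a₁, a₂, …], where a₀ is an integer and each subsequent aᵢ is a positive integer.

260 ÷ 27 → quotient 9, remainder 17
27 ÷ 17 → quotient 1, remainder 10
17 ÷ 10 → quotient 1, remainder 7
10 ÷ 7 → quotient 1, remainder 3
7 ÷ 3 → quotient 2, remainder 1
3 ÷ 1 → quotient 3, remainder 0

[9; 1, 1, 1, 2, 3]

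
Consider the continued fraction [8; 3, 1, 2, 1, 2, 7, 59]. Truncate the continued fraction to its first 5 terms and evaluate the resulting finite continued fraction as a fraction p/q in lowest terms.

Start with 1.
2 + 1/(1/1) = 2 + 1/1 = 3/1
1 + 1/(3/1) = 1 + 1/3 = 4/3
3 + 1/(4/3) = 3 + 3/4 = 15/4
8 + 1/(15/4) = 8 + 4/15 = 124/15

124/15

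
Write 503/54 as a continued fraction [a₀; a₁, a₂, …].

503 ÷ 54 → quotient 9, remainder 17
54 ÷ 17 → quotient 3, remainder 3
17 ÷ 3 → quotient 5, remainder 2
3 ÷ 2 → quotient 1, remainder 1
2 ÷ 1 → quotient 2, remainder 0

[9; 3, 5, 1, 2]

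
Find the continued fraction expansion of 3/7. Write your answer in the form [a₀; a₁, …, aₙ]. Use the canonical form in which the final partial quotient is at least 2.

[0; 2, 3]

3 ÷ 7 → quotient 0, remainder 3
7 ÷ 3 → quotient 2, remainder 1
3 ÷ 1 → quotient 3, remainder 0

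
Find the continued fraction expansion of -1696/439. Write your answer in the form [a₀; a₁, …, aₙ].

Repeatedly divide and take the remainder:
⌊-1696/439⌋ = -4, remainder 60
⌊439/60⌋ = 7, remainder 19
⌊60/19⌋ = 3, remainder 3
⌊19/3⌋ = 6, remainder 1
⌊3/1⌋ = 3, remainder 0

[-4; 7, 3, 6, 3]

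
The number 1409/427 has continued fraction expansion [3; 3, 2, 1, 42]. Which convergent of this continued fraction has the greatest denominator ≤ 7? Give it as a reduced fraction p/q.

List convergents until the denominator exceeds the bound:
a_0 = 3: 3/1  (≤ bound)
a_1 = 3: 10/3  (≤ bound)
a_2 = 2: 23/7  (≤ bound)
a_3 = 1: 33/10  (> 7, stop)

23/7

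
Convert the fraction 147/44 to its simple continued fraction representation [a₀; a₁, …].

[3; 2, 1, 14]

147 ÷ 44 → quotient 3, remainder 15
44 ÷ 15 → quotient 2, remainder 14
15 ÷ 14 → quotient 1, remainder 1
14 ÷ 1 → quotient 14, remainder 0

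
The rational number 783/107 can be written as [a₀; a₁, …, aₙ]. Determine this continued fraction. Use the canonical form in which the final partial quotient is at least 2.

⌊783/107⌋ = 7, remainder 34
⌊107/34⌋ = 3, remainder 5
⌊34/5⌋ = 6, remainder 4
⌊5/4⌋ = 1, remainder 1
⌊4/1⌋ = 4, remainder 0

[7; 3, 6, 1, 4]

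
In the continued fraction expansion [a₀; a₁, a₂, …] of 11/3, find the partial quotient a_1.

1

Run the Euclidean algorithm, recording each quotient:
⌊11/3⌋ = 3, remainder 2
⌊3/2⌋ = 1, remainder 1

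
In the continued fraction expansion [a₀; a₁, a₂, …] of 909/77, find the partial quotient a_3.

7

909 = 11·77 + 62, so a_0 = 11
77 = 1·62 + 15, so a_1 = 1
62 = 4·15 + 2, so a_2 = 4
15 = 7·2 + 1, so a_3 = 7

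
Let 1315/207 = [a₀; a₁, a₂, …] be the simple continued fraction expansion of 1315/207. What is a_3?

Repeatedly divide and take the remainder:
1315 = 6·207 + 73, so a_0 = 6
207 = 2·73 + 61, so a_1 = 2
73 = 1·61 + 12, so a_2 = 1
61 = 5·12 + 1, so a_3 = 5

5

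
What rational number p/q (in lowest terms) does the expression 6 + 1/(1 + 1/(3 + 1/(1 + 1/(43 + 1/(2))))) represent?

Starting at the tail and folding back:
Start with 2.
43 + 1/(2/1) = 43 + 1/2 = 87/2
1 + 1/(87/2) = 1 + 2/87 = 89/87
3 + 1/(89/87) = 3 + 87/89 = 354/89
1 + 1/(354/89) = 1 + 89/354 = 443/354
6 + 1/(443/354) = 6 + 354/443 = 3012/443

3012/443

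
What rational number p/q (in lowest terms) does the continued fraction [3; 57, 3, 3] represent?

Use the convergent recurrence hₖ = aₖ·hₖ₋₁ + hₖ₋₂ (and likewise for the denominators kₖ):
a_0 = 3: 3/1
a_1 = 57: 172/57
a_2 = 3: 519/172
a_3 = 3: 1729/573

1729/573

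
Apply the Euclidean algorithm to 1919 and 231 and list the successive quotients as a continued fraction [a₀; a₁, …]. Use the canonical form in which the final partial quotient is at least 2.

[8; 3, 3, 1, 17]

Apply division with remainder until the remainder is 0:
⌊1919/231⌋ = 8, remainder 71
⌊231/71⌋ = 3, remainder 18
⌊71/18⌋ = 3, remainder 17
⌊18/17⌋ = 1, remainder 1
⌊17/1⌋ = 17, remainder 0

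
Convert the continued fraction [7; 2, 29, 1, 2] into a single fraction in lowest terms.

1356/181

Start with 2.
1 + 1/(2/1) = 1 + 1/2 = 3/2
29 + 1/(3/2) = 29 + 2/3 = 89/3
2 + 1/(89/3) = 2 + 3/89 = 181/89
7 + 1/(181/89) = 7 + 89/181 = 1356/181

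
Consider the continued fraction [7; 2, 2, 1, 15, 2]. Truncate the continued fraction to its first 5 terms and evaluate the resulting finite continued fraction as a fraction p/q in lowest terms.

a_0 = 7: 7/1
a_1 = 2: 15/2
a_2 = 2: 37/5
a_3 = 1: 52/7
a_4 = 15: 817/110

817/110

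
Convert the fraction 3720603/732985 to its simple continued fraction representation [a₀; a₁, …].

Repeatedly divide and take the remainder:
3720603 = 5·732985 + 55678, so a_0 = 5
732985 = 13·55678 + 9171, so a_1 = 13
55678 = 6·9171 + 652, so a_2 = 6
9171 = 14·652 + 43, so a_3 = 14
652 = 15·43 + 7, so a_4 = 15
43 = 6·7 + 1, so a_5 = 6
7 = 7·1 + 0, so a_6 = 7

[5; 13, 6, 14, 15, 6, 7]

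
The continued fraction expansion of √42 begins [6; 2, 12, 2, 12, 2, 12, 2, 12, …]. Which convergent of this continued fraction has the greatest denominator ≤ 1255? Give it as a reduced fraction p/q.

4206/649

List convergents until the denominator exceeds the bound:
a_0 = 6: 6/1  (≤ bound)
a_1 = 2: 13/2  (≤ bound)
a_2 = 12: 162/25  (≤ bound)
a_3 = 2: 337/52  (≤ bound)
a_4 = 12: 4206/649  (≤ bound)
a_5 = 2: 8749/1350  (> 1255, stop)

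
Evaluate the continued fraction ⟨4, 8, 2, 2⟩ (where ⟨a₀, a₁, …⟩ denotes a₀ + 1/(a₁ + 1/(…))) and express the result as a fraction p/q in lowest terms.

173/42

a_0 = 4: 4/1
a_1 = 8: 33/8
a_2 = 2: 70/17
a_3 = 2: 173/42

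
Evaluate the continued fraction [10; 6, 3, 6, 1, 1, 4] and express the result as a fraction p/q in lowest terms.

Start with 4.
1 + 1/(4/1) = 1 + 1/4 = 5/4
1 + 1/(5/4) = 1 + 4/5 = 9/5
6 + 1/(9/5) = 6 + 5/9 = 59/9
3 + 1/(59/9) = 3 + 9/59 = 186/59
6 + 1/(186/59) = 6 + 59/186 = 1175/186
10 + 1/(1175/186) = 10 + 186/1175 = 11936/1175

11936/1175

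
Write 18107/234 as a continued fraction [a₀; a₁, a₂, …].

[77; 2, 1, 1, 1, 2, 3, 3]

⌊18107/234⌋ = 77, remainder 89
⌊234/89⌋ = 2, remainder 56
⌊89/56⌋ = 1, remainder 33
⌊56/33⌋ = 1, remainder 23
⌊33/23⌋ = 1, remainder 10
⌊23/10⌋ = 2, remainder 3
⌊10/3⌋ = 3, remainder 1
⌊3/1⌋ = 3, remainder 0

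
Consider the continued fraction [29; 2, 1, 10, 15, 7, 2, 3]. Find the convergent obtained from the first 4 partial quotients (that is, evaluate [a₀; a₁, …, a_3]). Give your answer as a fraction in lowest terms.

939/32

a_0 = 29: 29/1
a_1 = 2: 59/2
a_2 = 1: 88/3
a_3 = 10: 939/32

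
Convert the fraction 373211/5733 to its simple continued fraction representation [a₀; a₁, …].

Repeatedly divide and take the remainder:
⌊373211/5733⌋ = 65, remainder 566
⌊5733/566⌋ = 10, remainder 73
⌊566/73⌋ = 7, remainder 55
⌊73/55⌋ = 1, remainder 18
⌊55/18⌋ = 3, remainder 1
⌊18/1⌋ = 18, remainder 0

[65; 10, 7, 1, 3, 18]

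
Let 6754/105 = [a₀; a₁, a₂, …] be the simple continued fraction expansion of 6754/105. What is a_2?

11

Run the Euclidean algorithm, recording each quotient:
⌊6754/105⌋ = 64, remainder 34
⌊105/34⌋ = 3, remainder 3
⌊34/3⌋ = 11, remainder 1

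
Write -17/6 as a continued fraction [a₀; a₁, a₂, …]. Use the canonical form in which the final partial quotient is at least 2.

[-3; 6]

-17 ÷ 6 → quotient -3, remainder 1
6 ÷ 1 → quotient 6, remainder 0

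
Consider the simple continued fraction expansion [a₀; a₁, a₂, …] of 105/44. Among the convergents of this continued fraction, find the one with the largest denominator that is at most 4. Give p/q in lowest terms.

7/3

a_0 = 2: 2/1  (≤ bound)
a_1 = 2: 5/2  (≤ bound)
a_2 = 1: 7/3  (≤ bound)
a_3 = 1: 12/5  (> 4, stop)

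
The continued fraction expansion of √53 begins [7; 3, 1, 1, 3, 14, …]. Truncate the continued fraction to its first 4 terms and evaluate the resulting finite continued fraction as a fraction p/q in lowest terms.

51/7

Compute successive convergents:
a_0 = 7: 7/1
a_1 = 3: 22/3
a_2 = 1: 29/4
a_3 = 1: 51/7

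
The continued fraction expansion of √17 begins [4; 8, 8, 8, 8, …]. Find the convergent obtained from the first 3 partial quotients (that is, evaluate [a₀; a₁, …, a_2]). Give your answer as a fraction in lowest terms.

268/65

a_0 = 4: 4/1
a_1 = 8: 33/8
a_2 = 8: 268/65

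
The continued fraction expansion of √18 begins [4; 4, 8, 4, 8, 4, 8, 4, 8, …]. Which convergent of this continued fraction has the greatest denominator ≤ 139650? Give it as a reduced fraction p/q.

List convergents until the denominator exceeds the bound:
a_0 = 4: 4/1  (≤ bound)
a_1 = 4: 17/4  (≤ bound)
a_2 = 8: 140/33  (≤ bound)
a_3 = 4: 577/136  (≤ bound)
a_4 = 8: 4756/1121  (≤ bound)
a_5 = 4: 19601/4620  (≤ bound)
a_6 = 8: 161564/38081  (≤ bound)
a_7 = 4: 665857/156944  (> 139650, stop)

161564/38081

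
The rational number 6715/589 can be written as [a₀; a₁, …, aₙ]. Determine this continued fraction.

[11; 2, 2, 58, 2]

Apply division with remainder until the remainder is 0:
6715 = 11·589 + 236, so a_0 = 11
589 = 2·236 + 117, so a_1 = 2
236 = 2·117 + 2, so a_2 = 2
117 = 58·2 + 1, so a_3 = 58
2 = 2·1 + 0, so a_4 = 2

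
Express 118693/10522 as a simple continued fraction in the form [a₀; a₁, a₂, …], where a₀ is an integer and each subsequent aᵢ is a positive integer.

[11; 3, 1, 1, 3, 3, 5, 24]

Repeatedly divide and take the remainder:
⌊118693/10522⌋ = 11, remainder 2951
⌊10522/2951⌋ = 3, remainder 1669
⌊2951/1669⌋ = 1, remainder 1282
⌊1669/1282⌋ = 1, remainder 387
⌊1282/387⌋ = 3, remainder 121
⌊387/121⌋ = 3, remainder 24
⌊121/24⌋ = 5, remainder 1
⌊24/1⌋ = 24, remainder 0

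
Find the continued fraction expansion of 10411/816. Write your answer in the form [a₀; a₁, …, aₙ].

[12; 1, 3, 7, 28]

10411 = 12·816 + 619, so a_0 = 12
816 = 1·619 + 197, so a_1 = 1
619 = 3·197 + 28, so a_2 = 3
197 = 7·28 + 1, so a_3 = 7
28 = 28·1 + 0, so a_4 = 28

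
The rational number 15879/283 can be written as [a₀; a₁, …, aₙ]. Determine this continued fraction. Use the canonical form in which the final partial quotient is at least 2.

[56; 9, 7, 1, 3]

15879 = 56·283 + 31, so a_0 = 56
283 = 9·31 + 4, so a_1 = 9
31 = 7·4 + 3, so a_2 = 7
4 = 1·3 + 1, so a_3 = 1
3 = 3·1 + 0, so a_4 = 3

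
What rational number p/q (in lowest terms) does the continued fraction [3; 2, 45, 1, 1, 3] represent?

Collapse the nested fraction from the inside out:
Start with 3.
1 + 1/(3/1) = 1 + 1/3 = 4/3
1 + 1/(4/3) = 1 + 3/4 = 7/4
45 + 1/(7/4) = 45 + 4/7 = 319/7
2 + 1/(319/7) = 2 + 7/319 = 645/319
3 + 1/(645/319) = 3 + 319/645 = 2254/645

2254/645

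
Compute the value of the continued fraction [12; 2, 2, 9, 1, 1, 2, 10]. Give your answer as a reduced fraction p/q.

a_0 = 12: 12/1
a_1 = 2: 25/2
a_2 = 2: 62/5
a_3 = 9: 583/47
a_4 = 1: 645/52
a_5 = 1: 1228/99
a_6 = 2: 3101/250
a_7 = 10: 32238/2599

32238/2599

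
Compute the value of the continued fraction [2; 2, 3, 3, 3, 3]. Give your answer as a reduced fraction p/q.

Start with 3.
3 + 1/(3/1) = 3 + 1/3 = 10/3
3 + 1/(10/3) = 3 + 3/10 = 33/10
3 + 1/(33/10) = 3 + 10/33 = 109/33
2 + 1/(109/33) = 2 + 33/109 = 251/109
2 + 1/(251/109) = 2 + 109/251 = 611/251

611/251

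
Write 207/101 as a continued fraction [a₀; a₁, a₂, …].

207 ÷ 101 → quotient 2, remainder 5
101 ÷ 5 → quotient 20, remainder 1
5 ÷ 1 → quotient 5, remainder 0

[2; 20, 5]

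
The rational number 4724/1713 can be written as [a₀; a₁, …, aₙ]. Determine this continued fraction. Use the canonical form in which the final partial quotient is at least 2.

[2; 1, 3, 7, 1, 4, 1, 8]

4724 = 2·1713 + 1298, so a_0 = 2
1713 = 1·1298 + 415, so a_1 = 1
1298 = 3·415 + 53, so a_2 = 3
415 = 7·53 + 44, so a_3 = 7
53 = 1·44 + 9, so a_4 = 1
44 = 4·9 + 8, so a_5 = 4
9 = 1·8 + 1, so a_6 = 1
8 = 8·1 + 0, so a_7 = 8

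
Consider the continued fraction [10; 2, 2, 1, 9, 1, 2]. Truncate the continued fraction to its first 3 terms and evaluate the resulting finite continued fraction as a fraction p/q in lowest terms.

52/5

Build up convergents one term at a time:
a_0 = 10: 10/1
a_1 = 2: 21/2
a_2 = 2: 52/5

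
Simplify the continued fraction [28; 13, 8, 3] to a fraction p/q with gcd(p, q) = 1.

a_0 = 28: 28/1
a_1 = 13: 365/13
a_2 = 8: 2948/105
a_3 = 3: 9209/328

9209/328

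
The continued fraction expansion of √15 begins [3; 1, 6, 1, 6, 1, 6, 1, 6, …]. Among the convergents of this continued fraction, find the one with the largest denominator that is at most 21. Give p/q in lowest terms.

a_0 = 3: 3/1  (≤ bound)
a_1 = 1: 4/1  (≤ bound)
a_2 = 6: 27/7  (≤ bound)
a_3 = 1: 31/8  (≤ bound)
a_4 = 6: 213/55  (> 21, stop)

31/8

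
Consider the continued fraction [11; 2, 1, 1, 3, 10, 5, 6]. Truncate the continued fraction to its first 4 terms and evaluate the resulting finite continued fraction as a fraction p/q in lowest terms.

57/5

Start with 1.
1 + 1/(1/1) = 1 + 1/1 = 2/1
2 + 1/(2/1) = 2 + 1/2 = 5/2
11 + 1/(5/2) = 11 + 2/5 = 57/5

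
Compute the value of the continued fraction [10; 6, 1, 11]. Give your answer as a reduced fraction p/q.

842/83

Starting at the tail and folding back:
Start with 11.
1 + 1/(11/1) = 1 + 1/11 = 12/11
6 + 1/(12/11) = 6 + 11/12 = 83/12
10 + 1/(83/12) = 10 + 12/83 = 842/83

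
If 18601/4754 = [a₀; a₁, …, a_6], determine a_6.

4

Repeatedly divide and take the remainder:
18601 ÷ 4754 → quotient 3, remainder 4339
4754 ÷ 4339 → quotient 1, remainder 415
4339 ÷ 415 → quotient 10, remainder 189
415 ÷ 189 → quotient 2, remainder 37
189 ÷ 37 → quotient 5, remainder 4
37 ÷ 4 → quotient 9, remainder 1
4 ÷ 1 → quotient 4, remainder 0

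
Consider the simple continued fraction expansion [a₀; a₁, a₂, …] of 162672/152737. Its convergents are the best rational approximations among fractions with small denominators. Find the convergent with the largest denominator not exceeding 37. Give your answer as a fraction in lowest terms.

List convergents until the denominator exceeds the bound:
a_0 = 1: 1/1  (≤ bound)
a_1 = 15: 16/15  (≤ bound)
a_2 = 2: 33/31  (≤ bound)
a_3 = 1: 49/46  (> 37, stop)

33/31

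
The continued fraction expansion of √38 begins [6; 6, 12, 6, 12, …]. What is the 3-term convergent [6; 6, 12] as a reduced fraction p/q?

450/73

Build up convergents one term at a time:
a_0 = 6: 6/1
a_1 = 6: 37/6
a_2 = 12: 450/73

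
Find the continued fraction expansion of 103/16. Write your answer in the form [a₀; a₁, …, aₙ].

Apply division with remainder until the remainder is 0:
103 = 6·16 + 7, so a_0 = 6
16 = 2·7 + 2, so a_1 = 2
7 = 3·2 + 1, so a_2 = 3
2 = 2·1 + 0, so a_3 = 2

[6; 2, 3, 2]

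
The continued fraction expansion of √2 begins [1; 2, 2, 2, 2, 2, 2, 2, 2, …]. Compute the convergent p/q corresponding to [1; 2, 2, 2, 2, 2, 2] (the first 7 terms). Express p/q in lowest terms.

Starting at the tail and folding back:
Start with 2.
2 + 1/(2/1) = 2 + 1/2 = 5/2
2 + 1/(5/2) = 2 + 2/5 = 12/5
2 + 1/(12/5) = 2 + 5/12 = 29/12
2 + 1/(29/12) = 2 + 12/29 = 70/29
2 + 1/(70/29) = 2 + 29/70 = 169/70
1 + 1/(169/70) = 1 + 70/169 = 239/169

239/169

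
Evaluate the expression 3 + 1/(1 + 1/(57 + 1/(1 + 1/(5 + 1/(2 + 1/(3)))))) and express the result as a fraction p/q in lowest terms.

Start with 3.
2 + 1/(3/1) = 2 + 1/3 = 7/3
5 + 1/(7/3) = 5 + 3/7 = 38/7
1 + 1/(38/7) = 1 + 7/38 = 45/38
57 + 1/(45/38) = 57 + 38/45 = 2603/45
1 + 1/(2603/45) = 1 + 45/2603 = 2648/2603
3 + 1/(2648/2603) = 3 + 2603/2648 = 10547/2648

10547/2648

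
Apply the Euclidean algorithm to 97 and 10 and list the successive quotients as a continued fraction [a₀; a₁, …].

97 ÷ 10 → quotient 9, remainder 7
10 ÷ 7 → quotient 1, remainder 3
7 ÷ 3 → quotient 2, remainder 1
3 ÷ 1 → quotient 3, remainder 0

[9; 1, 2, 3]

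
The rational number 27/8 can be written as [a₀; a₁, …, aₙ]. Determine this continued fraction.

[3; 2, 1, 2]

⌊27/8⌋ = 3, remainder 3
⌊8/3⌋ = 2, remainder 2
⌊3/2⌋ = 1, remainder 1
⌊2/1⌋ = 2, remainder 0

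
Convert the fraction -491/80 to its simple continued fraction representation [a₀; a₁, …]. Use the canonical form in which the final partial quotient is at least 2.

Apply division with remainder until the remainder is 0:
⌊-491/80⌋ = -7, remainder 69
⌊80/69⌋ = 1, remainder 11
⌊69/11⌋ = 6, remainder 3
⌊11/3⌋ = 3, remainder 2
⌊3/2⌋ = 1, remainder 1
⌊2/1⌋ = 2, remainder 0

[-7; 1, 6, 3, 1, 2]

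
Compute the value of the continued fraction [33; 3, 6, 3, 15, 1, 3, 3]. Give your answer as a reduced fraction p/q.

a_0 = 33: 33/1
a_1 = 3: 100/3
a_2 = 6: 633/19
a_3 = 3: 1999/60
a_4 = 15: 30618/919
a_5 = 1: 32617/979
a_6 = 3: 128469/3856
a_7 = 3: 418024/12547

418024/12547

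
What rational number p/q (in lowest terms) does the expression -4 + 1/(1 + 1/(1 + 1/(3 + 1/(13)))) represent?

Collapse the nested fraction from the inside out:
Start with 13.
3 + 1/(13/1) = 3 + 1/13 = 40/13
1 + 1/(40/13) = 1 + 13/40 = 53/40
1 + 1/(53/40) = 1 + 40/53 = 93/53
-4 + 1/(93/53) = -4 + 53/93 = -319/93

-319/93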